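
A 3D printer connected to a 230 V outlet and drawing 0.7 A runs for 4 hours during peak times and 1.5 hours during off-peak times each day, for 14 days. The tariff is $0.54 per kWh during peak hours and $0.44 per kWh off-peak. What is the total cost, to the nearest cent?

Power = 0.7 A × 230 V = 161 W = 0.161 kW
Peak energy = 0.161 kW × 4 h × 14 = 9.016 kWh
Off-peak energy = 0.161 kW × 1.5 h × 14 = 3.381 kWh
Cost = 9.016 × $0.54 + 3.381 × $0.44 = $4.86864 + $1.48764 = $6.36

$6.36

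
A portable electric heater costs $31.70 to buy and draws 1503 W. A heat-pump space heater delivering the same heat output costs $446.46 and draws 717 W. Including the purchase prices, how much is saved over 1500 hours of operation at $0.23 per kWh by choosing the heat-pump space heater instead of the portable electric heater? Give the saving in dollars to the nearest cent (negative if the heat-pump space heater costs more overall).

-$143.59

portable electric heater: $31.70 + (1503/1000) kW × 1500 h × $0.23 = $31.70 + $518.535 = $550.235
heat-pump space heater: $446.46 + (717/1000) kW × 1500 h × $0.23 = $446.46 + $247.365 = $693.825
Saving = $550.235 − $693.825 = −$143.59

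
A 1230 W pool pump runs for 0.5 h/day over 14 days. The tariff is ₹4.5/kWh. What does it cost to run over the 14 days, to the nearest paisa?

₹38.75

Runtime = 0.5 h/day × 14 days = 7 h
Energy = 1.23 kW × 7 h = 8.61 kWh
Cost = 8.61 kWh × ₹4.5/kWh = ₹38.75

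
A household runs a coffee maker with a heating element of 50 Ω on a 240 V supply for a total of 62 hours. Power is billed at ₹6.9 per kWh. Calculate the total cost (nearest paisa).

₹492.83

Power = V²/R = 240²/50 = 1152 W = 1.152 kW
Energy = 1.152 kW × 62 h = 71.424 kWh
Cost = 71.424 kWh × ₹6.9/kWh = ₹492.83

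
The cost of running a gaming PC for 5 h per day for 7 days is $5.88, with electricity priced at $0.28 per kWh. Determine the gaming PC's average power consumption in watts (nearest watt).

Energy = $5.88 ÷ $0.28/kWh = 21 kWh
Runtime = 5 h/day × 7 days = 35 h
Power = 21 kWh ÷ 35 h = 0.6 kW = 600 W

600 W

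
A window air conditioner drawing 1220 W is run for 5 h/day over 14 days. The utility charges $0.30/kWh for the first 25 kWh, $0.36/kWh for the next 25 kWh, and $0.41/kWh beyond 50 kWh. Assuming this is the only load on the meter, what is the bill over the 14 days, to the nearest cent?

Runtime = 5 h/day × 14 days = 70 h
Energy = 1.22 kW × 70 h = 85.4 kWh
Tier 1 (0–25 kWh): 25 × $0.30 = $7.5
Tier 2 (25–50 kWh): 25 × $0.36 = $9
Above 50 kWh: 35.4 × $0.41 = $14.514
Bill = $31.01

$31.01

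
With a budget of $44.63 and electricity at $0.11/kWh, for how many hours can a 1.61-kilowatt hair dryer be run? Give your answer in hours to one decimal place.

252.0 h

Energy available = $44.63 ÷ $0.11/kWh = 405.7273 kWh
Hours = 405.7273 kWh ÷ 1.61 kW = 252.0 h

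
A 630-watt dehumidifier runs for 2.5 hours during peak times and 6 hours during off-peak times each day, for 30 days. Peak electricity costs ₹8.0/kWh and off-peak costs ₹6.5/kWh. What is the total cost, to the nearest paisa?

Peak energy = 0.63 kW × 2.5 h × 30 = 47.25 kWh
Off-peak energy = 0.63 kW × 6 h × 30 = 113.4 kWh
Cost = 47.25 × ₹8.0 + 113.4 × ₹6.5 = ₹378 + ₹737.1 = ₹1115.10

₹1115.10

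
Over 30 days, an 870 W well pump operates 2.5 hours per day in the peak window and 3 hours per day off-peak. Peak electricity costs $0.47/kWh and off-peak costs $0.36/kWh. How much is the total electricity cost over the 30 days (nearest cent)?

Peak energy = 0.87 kW × 2.5 h × 30 = 65.25 kWh
Off-peak energy = 0.87 kW × 3 h × 30 = 78.3 kWh
Cost = 65.25 × $0.47 + 78.3 × $0.36 = $30.6675 + $28.188 = $58.86

$58.86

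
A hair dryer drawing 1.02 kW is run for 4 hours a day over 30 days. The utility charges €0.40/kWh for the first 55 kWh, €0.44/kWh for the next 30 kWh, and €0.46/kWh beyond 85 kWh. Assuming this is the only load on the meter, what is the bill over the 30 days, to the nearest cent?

Runtime = 4 h/day × 30 days = 120 h
Energy = 1.02 kW × 120 h = 122.4 kWh
Tier 1 (0–55 kWh): 55 × €0.40 = €22
Tier 2 (55–85 kWh): 30 × €0.44 = €13.2
Above 85 kWh: 37.4 × €0.46 = €17.204
Bill = €52.40

€52.40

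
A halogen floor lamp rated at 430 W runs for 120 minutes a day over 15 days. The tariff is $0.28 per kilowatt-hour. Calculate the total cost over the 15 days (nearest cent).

$3.61

Runtime = 120 min × 15 = 1800 min = 30 h
Energy = 0.43 kW × 30 h = 12.9 kWh
Cost = 12.9 kWh × $0.28/kWh = $3.61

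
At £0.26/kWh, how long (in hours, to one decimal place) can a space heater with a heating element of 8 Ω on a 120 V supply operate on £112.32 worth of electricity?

240.0 h

Power = V²/R = 120²/8 = 1800 W = 1.8 kW
Energy available = £112.32 ÷ £0.26/kWh = 432 kWh
Hours = 432 kWh ÷ 1.8 kW = 240.0 h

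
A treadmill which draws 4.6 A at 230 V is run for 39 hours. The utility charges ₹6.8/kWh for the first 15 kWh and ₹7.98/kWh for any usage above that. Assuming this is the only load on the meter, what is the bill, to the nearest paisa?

₹311.57

Power = 4.6 A × 230 V = 1058 W = 1.058 kW
Energy = 1.058 kW × 39 h = 41.262 kWh
Tier 1 (0–15 kWh): 15 × ₹6.8 = ₹102
Above 15 kWh: 26.262 × ₹7.98 = ₹209.57076
Bill = ₹311.57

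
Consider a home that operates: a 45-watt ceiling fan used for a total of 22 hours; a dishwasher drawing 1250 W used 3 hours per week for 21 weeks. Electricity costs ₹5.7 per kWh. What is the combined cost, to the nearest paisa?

₹454.52

ceiling fan: 0.045 kW × 22 h = 0.99 kWh
dishwasher: Runtime = 3 h/week × 21 weeks = 63 h
dishwasher: 1.25 kW × 63 h = 78.75 kWh
Total energy = 79.74 kWh
Cost = 79.74 × ₹5.7 = ₹454.52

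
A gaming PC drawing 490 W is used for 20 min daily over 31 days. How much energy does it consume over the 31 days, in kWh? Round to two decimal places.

Runtime = 20 min × 31 = 620 min = 10.333333… h
Energy = 0.49 kW × 10.333333… h = 5.063333… kWh ≈ 5.06 kWh

5.06 kWh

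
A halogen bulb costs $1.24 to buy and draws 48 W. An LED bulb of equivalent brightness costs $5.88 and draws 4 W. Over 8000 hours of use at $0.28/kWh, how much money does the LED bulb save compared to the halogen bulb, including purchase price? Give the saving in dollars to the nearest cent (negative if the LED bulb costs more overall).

$93.92

halogen bulb: $1.24 + (48/1000) kW × 8000 h × $0.28 = $1.24 + $107.52 = $108.76
LED bulb: $5.88 + (4/1000) kW × 8000 h × $0.28 = $5.88 + $8.96 = $14.84
Saving = $108.76 − $14.84 = $93.92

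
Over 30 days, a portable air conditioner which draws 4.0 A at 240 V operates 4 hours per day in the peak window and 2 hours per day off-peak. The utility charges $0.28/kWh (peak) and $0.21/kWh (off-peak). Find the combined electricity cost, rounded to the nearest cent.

Power = 4.0 A × 240 V = 960 W = 0.96 kW
Peak energy = 0.96 kW × 4 h × 30 = 115.2 kWh
Off-peak energy = 0.96 kW × 2 h × 30 = 57.6 kWh
Cost = 115.2 × $0.28 + 57.6 × $0.21 = $32.256 + $12.096 = $44.35

$44.35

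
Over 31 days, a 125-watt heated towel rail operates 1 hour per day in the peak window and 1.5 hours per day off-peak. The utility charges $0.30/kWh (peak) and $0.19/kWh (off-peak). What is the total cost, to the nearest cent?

Peak energy = 0.125 kW × 1 h × 31 = 3.875 kWh
Off-peak energy = 0.125 kW × 1.5 h × 31 = 5.8125 kWh
Cost = 3.875 × $0.30 + 5.8125 × $0.19 = $1.1625 + $1.104375 = $2.27

$2.27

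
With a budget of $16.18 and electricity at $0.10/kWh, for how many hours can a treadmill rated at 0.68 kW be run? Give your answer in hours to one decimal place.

237.9 h

Energy available = $16.18 ÷ $0.10/kWh = 161.8 kWh
Hours = 161.8 kWh ÷ 0.68 kW = 237.9 h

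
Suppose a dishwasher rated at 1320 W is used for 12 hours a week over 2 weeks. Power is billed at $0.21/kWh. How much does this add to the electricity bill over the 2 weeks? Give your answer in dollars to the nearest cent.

$6.65

Runtime = 12 h/week × 2 weeks = 24 h
Energy = 1.32 kW × 24 h = 31.68 kWh
Cost = 31.68 kWh × $0.21/kWh = $6.65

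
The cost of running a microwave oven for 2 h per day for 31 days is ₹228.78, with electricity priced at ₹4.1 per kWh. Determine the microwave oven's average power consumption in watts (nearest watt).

Energy = ₹228.78 ÷ ₹4.1/kWh = 55.8 kWh
Runtime = 2 h/day × 31 days = 62 h
Power = 55.8 kWh ÷ 62 h = 0.9 kW = 900 W

900 W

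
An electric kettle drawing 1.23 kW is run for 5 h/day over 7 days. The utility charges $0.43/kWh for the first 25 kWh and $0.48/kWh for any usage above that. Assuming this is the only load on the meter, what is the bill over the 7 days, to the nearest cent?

Runtime = 5 h/day × 7 days = 35 h
Energy = 1.23 kW × 35 h = 43.05 kWh
Tier 1 (0–25 kWh): 25 × $0.43 = $10.75
Above 25 kWh: 18.05 × $0.48 = $8.664
Bill = $19.41

$19.41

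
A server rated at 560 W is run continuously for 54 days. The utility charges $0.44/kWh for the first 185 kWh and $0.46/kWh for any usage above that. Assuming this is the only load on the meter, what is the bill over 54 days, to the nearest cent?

$330.15

Runtime = 24 h × 54 = 1296 h
Energy = 0.56 kW × 1296 h = 725.76 kWh
Tier 1 (0–185 kWh): 185 × $0.44 = $81.4
Above 185 kWh: 540.76 × $0.46 = $248.7496
Bill = $330.15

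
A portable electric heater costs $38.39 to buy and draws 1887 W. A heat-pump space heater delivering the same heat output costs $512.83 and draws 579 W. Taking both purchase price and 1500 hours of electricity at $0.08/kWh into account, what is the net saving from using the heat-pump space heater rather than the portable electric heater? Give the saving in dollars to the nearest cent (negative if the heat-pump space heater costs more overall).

-$317.48

portable electric heater: $38.39 + (1887/1000) kW × 1500 h × $0.08 = $38.39 + $226.44 = $264.83
heat-pump space heater: $512.83 + (579/1000) kW × 1500 h × $0.08 = $512.83 + $69.48 = $582.31
Saving = $264.83 − $582.31 = −$317.48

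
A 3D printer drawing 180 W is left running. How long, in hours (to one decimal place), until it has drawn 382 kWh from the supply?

Hours = 382 kWh ÷ 0.18 kW = 2122.2 h

2122.2 h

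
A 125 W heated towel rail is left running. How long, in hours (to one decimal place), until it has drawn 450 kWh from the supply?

Hours = 450 kWh ÷ 0.125 kW = 3600.0 h

3600.0 h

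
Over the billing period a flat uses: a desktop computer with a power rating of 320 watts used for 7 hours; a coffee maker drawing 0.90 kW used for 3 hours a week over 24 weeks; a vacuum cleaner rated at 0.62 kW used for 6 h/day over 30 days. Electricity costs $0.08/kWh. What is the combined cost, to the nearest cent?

$14.29

desktop computer: 0.32 kW × 7 h = 2.24 kWh
coffee maker: Runtime = 3 h/week × 24 weeks = 72 h
coffee maker: 0.9 kW × 72 h = 64.8 kWh
vacuum cleaner: Runtime = 6 h/day × 30 days = 180 h
vacuum cleaner: 0.62 kW × 180 h = 111.6 kWh
Total energy = 178.64 kWh
Cost = 178.64 × $0.08 = $14.29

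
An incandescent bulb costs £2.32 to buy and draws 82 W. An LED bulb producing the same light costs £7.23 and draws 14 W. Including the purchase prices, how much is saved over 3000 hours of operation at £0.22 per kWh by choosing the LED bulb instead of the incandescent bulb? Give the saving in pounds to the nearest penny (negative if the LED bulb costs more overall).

incandescent bulb: £2.32 + (82/1000) kW × 3000 h × £0.22 = £2.32 + £54.12 = £56.44
LED bulb: £7.23 + (14/1000) kW × 3000 h × £0.22 = £7.23 + £9.24 = £16.47
Saving = £56.44 − £16.47 = £39.97

£39.97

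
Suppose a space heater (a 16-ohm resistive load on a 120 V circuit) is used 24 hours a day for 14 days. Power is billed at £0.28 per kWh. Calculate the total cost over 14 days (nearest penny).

Power = V²/R = 120²/16 = 900 W = 0.9 kW
Runtime = 24 h × 14 = 336 h
Energy = 0.9 kW × 336 h = 302.4 kWh
Cost = 302.4 kWh × £0.28/kWh = £84.67

£84.67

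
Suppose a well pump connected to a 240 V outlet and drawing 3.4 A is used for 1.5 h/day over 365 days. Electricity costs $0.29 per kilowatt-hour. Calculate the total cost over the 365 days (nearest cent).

Power = 3.4 A × 240 V = 816 W = 0.816 kW
Runtime = 1.5 h/day × 365 days = 547.5 h
Energy = 0.816 kW × 547.5 h = 446.76 kWh
Cost = 446.76 kWh × $0.29/kWh = $129.56

$129.56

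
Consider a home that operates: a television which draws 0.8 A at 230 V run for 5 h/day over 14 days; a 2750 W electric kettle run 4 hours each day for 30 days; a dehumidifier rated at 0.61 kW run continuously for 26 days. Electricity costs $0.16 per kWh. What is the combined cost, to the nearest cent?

$115.76

television: Power = 0.8 A × 230 V = 184 W = 0.184 kW
television: Runtime = 5 h/day × 14 days = 70 h
television: 0.184 kW × 70 h = 12.88 kWh
electric kettle: Runtime = 4 h/day × 30 days = 120 h
electric kettle: 2.75 kW × 120 h = 330 kWh
dehumidifier: Runtime = 24 h × 26 = 624 h
dehumidifier: 0.61 kW × 624 h = 380.64 kWh
Total energy = 723.52 kWh
Cost = 723.52 × $0.16 = $115.76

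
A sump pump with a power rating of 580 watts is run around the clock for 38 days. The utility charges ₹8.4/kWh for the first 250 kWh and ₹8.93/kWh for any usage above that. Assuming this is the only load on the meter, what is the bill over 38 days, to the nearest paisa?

Runtime = 24 h × 38 = 912 h
Energy = 0.58 kW × 912 h = 528.96 kWh
Tier 1 (0–250 kWh): 250 × ₹8.4 = ₹2100
Above 250 kWh: 278.96 × ₹8.93 = ₹2491.1128
Bill = ₹4591.11

₹4591.11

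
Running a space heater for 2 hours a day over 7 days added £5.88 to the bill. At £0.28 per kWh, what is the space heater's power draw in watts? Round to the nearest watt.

1500 W

Energy = £5.88 ÷ £0.28/kWh = 21 kWh
Runtime = 2 h/day × 7 days = 14 h
Power = 21 kWh ÷ 14 h = 1.5 kW = 1500 W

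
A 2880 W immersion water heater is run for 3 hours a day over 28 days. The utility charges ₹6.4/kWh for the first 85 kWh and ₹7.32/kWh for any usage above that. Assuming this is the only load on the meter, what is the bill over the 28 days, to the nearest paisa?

₹1692.65

Runtime = 3 h/day × 28 days = 84 h
Energy = 2.88 kW × 84 h = 241.92 kWh
Tier 1 (0–85 kWh): 85 × ₹6.4 = ₹544
Above 85 kWh: 156.92 × ₹7.32 = ₹1148.6544
Bill = ₹1692.65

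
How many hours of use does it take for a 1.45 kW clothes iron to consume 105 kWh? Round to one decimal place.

72.4 h

Hours = 105 kWh ÷ 1.45 kW = 72.4 h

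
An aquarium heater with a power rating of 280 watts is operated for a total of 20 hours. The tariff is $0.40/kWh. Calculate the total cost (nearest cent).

$2.24

Energy = 0.28 kW × 20 h = 5.6 kWh
Cost = 5.6 kWh × $0.40/kWh = $2.24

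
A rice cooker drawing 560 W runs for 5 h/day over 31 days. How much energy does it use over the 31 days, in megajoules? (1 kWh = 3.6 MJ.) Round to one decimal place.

Runtime = 5 h/day × 31 days = 155 h
Energy = 0.56 kW × 155 h = 86.8 kWh
= 86.8 × 3.6 MJ = 312.5 MJ

312.5 MJ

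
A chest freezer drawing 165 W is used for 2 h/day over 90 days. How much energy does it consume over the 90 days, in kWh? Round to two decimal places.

Runtime = 2 h/day × 90 days = 180 h
Energy = 0.165 kW × 180 h = 29.7 kWh

29.70 kWh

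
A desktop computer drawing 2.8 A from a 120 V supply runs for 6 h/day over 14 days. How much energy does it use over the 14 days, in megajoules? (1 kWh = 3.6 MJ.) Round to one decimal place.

Power = 2.8 A × 120 V = 336 W = 0.336 kW
Runtime = 6 h/day × 14 days = 84 h
Energy = 0.336 kW × 84 h = 28.224 kWh
= 28.224 × 3.6 MJ = 101.6 MJ

101.6 MJ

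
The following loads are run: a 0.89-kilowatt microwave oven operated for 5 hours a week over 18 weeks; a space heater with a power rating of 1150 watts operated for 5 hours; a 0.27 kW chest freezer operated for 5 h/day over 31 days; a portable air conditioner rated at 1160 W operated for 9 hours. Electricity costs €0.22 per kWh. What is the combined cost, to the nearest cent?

€30.39

microwave oven: Runtime = 5 h/week × 18 weeks = 90 h
microwave oven: 0.89 kW × 90 h = 80.1 kWh
space heater: 1.15 kW × 5 h = 5.75 kWh
chest freezer: Runtime = 5 h/day × 31 days = 155 h
chest freezer: 0.27 kW × 155 h = 41.85 kWh
portable air conditioner: 1.16 kW × 9 h = 10.44 kWh
Total energy = 138.14 kWh
Cost = 138.14 × €0.22 = €30.39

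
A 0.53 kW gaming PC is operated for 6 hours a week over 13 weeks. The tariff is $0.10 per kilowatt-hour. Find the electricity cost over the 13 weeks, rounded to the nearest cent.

Runtime = 6 h/week × 13 weeks = 78 h
Energy = 0.53 kW × 78 h = 41.34 kWh
Cost = 41.34 kWh × $0.10/kWh = $4.13

$4.13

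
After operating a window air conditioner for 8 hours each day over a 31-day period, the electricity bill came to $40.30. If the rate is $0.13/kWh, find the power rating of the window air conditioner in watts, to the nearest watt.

Energy = $40.30 ÷ $0.13/kWh = 310 kWh
Runtime = 8 h/day × 31 days = 248 h
Power = 310 kWh ÷ 248 h = 1.25 kW = 1250 W

1250 W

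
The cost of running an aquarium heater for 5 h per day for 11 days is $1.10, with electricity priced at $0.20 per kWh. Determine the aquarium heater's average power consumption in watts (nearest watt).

Energy = $1.10 ÷ $0.20/kWh = 5.5 kWh
Runtime = 5 h/day × 11 days = 55 h
Power = 5.5 kWh ÷ 55 h = 0.1 kW = 100 W

100 W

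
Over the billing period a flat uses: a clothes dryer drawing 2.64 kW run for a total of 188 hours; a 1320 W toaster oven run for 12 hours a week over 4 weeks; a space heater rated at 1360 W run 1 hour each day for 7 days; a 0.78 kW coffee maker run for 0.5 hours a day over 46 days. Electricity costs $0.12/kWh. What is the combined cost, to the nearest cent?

$70.46

clothes dryer: 2.64 kW × 188 h = 496.32 kWh
toaster oven: Runtime = 12 h/week × 4 weeks = 48 h
toaster oven: 1.32 kW × 48 h = 63.36 kWh
space heater: Runtime = 1 h/day × 7 days = 7 h
space heater: 1.36 kW × 7 h = 9.52 kWh
coffee maker: Runtime = 0.5 h/day × 46 days = 23 h
coffee maker: 0.78 kW × 23 h = 17.94 kWh
Total energy = 587.14 kWh
Cost = 587.14 × $0.12 = $70.46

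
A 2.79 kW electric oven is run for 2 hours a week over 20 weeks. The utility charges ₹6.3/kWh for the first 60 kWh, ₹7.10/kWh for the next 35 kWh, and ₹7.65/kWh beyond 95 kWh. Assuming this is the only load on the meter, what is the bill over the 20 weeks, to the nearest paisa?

₹753.49

Runtime = 2 h/week × 20 weeks = 40 h
Energy = 2.79 kW × 40 h = 111.6 kWh
Tier 1 (0–60 kWh): 60 × ₹6.3 = ₹378
Tier 2 (60–95 kWh): 35 × ₹7.10 = ₹248.5
Above 95 kWh: 16.6 × ₹7.65 = ₹126.99
Bill = ₹753.49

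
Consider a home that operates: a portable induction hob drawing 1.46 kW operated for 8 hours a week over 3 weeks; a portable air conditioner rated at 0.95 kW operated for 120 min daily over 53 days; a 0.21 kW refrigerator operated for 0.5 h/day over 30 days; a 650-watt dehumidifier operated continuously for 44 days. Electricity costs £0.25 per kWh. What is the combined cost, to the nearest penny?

£206.32

portable induction hob: Runtime = 8 h/week × 3 weeks = 24 h
portable induction hob: 1.46 kW × 24 h = 35.04 kWh
portable air conditioner: Runtime = 120 min × 53 = 6360 min = 106 h
portable air conditioner: 0.95 kW × 106 h = 100.7 kWh
refrigerator: Runtime = 0.5 h/day × 30 days = 15 h
refrigerator: 0.21 kW × 15 h = 3.15 kWh
dehumidifier: Runtime = 24 h × 44 = 1056 h
dehumidifier: 0.65 kW × 1056 h = 686.4 kWh
Total energy = 825.29 kWh
Cost = 825.29 × £0.25 = £206.32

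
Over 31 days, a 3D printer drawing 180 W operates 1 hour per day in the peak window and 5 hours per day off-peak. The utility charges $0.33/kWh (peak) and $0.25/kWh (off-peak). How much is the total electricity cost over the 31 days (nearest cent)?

$8.82

Peak energy = 0.18 kW × 1 h × 31 = 5.58 kWh
Off-peak energy = 0.18 kW × 5 h × 31 = 27.9 kWh
Cost = 5.58 × $0.33 + 27.9 × $0.25 = $1.8414 + $6.975 = $8.82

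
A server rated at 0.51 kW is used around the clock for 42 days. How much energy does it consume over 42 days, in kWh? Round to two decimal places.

Runtime = 24 h × 42 = 1008 h
Energy = 0.51 kW × 1008 h = 514.08 kWh

514.08 kWh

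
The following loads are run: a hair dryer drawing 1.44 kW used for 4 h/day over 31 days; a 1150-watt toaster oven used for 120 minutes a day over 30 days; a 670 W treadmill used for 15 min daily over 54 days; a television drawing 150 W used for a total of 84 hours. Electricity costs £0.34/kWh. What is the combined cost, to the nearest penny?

£91.53

hair dryer: Runtime = 4 h/day × 31 days = 124 h
hair dryer: 1.44 kW × 124 h = 178.56 kWh
toaster oven: Runtime = 120 min × 30 = 3600 min = 60 h
toaster oven: 1.15 kW × 60 h = 69 kWh
treadmill: Runtime = 15 min × 54 = 810 min = 13.5 h
treadmill: 0.67 kW × 13.5 h = 9.045 kWh
television: 0.15 kW × 84 h = 12.6 kWh
Total energy = 269.205 kWh
Cost = 269.205 × £0.34 = £91.53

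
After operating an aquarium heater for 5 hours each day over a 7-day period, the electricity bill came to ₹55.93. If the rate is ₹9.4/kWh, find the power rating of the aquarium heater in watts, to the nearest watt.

170 W

Energy = ₹55.93 ÷ ₹9.4/kWh = 5.95 kWh
Runtime = 5 h/day × 7 days = 35 h
Power = 5.95 kWh ÷ 35 h = 0.17 kW = 170 W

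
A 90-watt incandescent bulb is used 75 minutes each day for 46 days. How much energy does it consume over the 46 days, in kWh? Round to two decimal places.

Runtime = 75 min × 46 = 3450 min = 57.5 h
Energy = 0.09 kW × 57.5 h = 5.175 kWh ≈ 5.18 kWh

5.18 kWh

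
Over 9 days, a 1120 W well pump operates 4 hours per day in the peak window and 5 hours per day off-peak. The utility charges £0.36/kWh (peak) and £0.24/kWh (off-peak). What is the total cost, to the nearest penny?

£26.61

Peak energy = 1.12 kW × 4 h × 9 = 40.32 kWh
Off-peak energy = 1.12 kW × 5 h × 9 = 50.4 kWh
Cost = 40.32 × £0.36 + 50.4 × £0.24 = £14.5152 + £12.096 = £26.61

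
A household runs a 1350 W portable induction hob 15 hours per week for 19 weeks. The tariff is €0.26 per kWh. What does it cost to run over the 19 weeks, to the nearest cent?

€100.04

Runtime = 15 h/week × 19 weeks = 285 h
Energy = 1.35 kW × 285 h = 384.75 kWh
Cost = 384.75 kWh × €0.26/kWh = €100.04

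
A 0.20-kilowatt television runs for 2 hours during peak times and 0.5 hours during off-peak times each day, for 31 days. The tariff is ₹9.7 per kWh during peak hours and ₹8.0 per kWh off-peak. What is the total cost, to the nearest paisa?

Peak energy = 0.2 kW × 2 h × 31 = 12.4 kWh
Off-peak energy = 0.2 kW × 0.5 h × 31 = 3.1 kWh
Cost = 12.4 × ₹9.7 + 3.1 × ₹8.0 = ₹120.28 + ₹24.8 = ₹145.08

₹145.08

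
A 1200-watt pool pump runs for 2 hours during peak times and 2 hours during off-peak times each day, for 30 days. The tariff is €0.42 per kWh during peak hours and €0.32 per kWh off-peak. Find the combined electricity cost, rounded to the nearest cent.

Peak energy = 1.2 kW × 2 h × 30 = 72 kWh
Off-peak energy = 1.2 kW × 2 h × 30 = 72 kWh
Cost = 72 × €0.42 + 72 × €0.32 = €30.24 + €23.04 = €53.28

€53.28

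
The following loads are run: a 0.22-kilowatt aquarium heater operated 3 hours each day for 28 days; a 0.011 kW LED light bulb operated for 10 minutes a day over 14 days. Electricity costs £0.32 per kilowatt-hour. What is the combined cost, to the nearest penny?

aquarium heater: Runtime = 3 h/day × 28 days = 84 h
aquarium heater: 0.22 kW × 84 h = 18.48 kWh
LED light bulb: Runtime = 10 min × 14 = 140 min = 2.333333… h
LED light bulb: 0.011 kW × 2.333333… h = 0.025666… kWh
Total energy = 18.505666… kWh
Cost = 18.505666… × £0.32 = £5.92

£5.92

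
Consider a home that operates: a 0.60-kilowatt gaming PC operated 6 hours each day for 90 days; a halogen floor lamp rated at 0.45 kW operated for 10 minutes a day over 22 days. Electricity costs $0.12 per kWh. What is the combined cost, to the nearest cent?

gaming PC: Runtime = 6 h/day × 90 days = 540 h
gaming PC: 0.6 kW × 540 h = 324 kWh
halogen floor lamp: Runtime = 10 min × 22 = 220 min = 3.666666… h
halogen floor lamp: 0.45 kW × 3.666666… h = 1.65 kWh
Total energy = 325.65 kWh
Cost = 325.65 × $0.12 = $39.08

$39.08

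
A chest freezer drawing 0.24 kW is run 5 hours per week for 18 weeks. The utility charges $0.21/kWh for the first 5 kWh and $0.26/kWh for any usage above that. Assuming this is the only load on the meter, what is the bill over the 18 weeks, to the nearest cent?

$5.37

Runtime = 5 h/week × 18 weeks = 90 h
Energy = 0.24 kW × 90 h = 21.6 kWh
Tier 1 (0–5 kWh): 5 × $0.21 = $1.05
Above 5 kWh: 16.6 × $0.26 = $4.316
Bill = $5.37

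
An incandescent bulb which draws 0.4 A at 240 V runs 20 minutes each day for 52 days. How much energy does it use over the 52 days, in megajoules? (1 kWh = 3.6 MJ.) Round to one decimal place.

6.0 MJ

Power = 0.4 A × 240 V = 96 W = 0.096 kW
Runtime = 20 min × 52 = 1040 min = 17.333333… h
Energy = 0.096 kW × 17.333333… h = 1.664 kWh
= 1.664 × 3.6 MJ = 6.0 MJ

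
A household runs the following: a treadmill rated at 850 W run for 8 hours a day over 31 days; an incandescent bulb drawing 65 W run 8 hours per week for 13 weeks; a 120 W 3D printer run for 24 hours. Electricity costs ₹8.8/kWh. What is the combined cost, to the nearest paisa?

treadmill: Runtime = 8 h/day × 31 days = 248 h
treadmill: 0.85 kW × 248 h = 210.8 kWh
incandescent bulb: Runtime = 8 h/week × 13 weeks = 104 h
incandescent bulb: 0.065 kW × 104 h = 6.76 kWh
3D printer: 0.12 kW × 24 h = 2.88 kWh
Total energy = 220.44 kWh
Cost = 220.44 × ₹8.8 = ₹1939.87

₹1939.87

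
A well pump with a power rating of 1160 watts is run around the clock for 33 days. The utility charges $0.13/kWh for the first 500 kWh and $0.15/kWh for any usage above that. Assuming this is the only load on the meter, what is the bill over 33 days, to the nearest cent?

Runtime = 24 h × 33 = 792 h
Energy = 1.16 kW × 792 h = 918.72 kWh
Tier 1 (0–500 kWh): 500 × $0.13 = $65
Above 500 kWh: 418.72 × $0.15 = $62.808
Bill = $127.81

$127.81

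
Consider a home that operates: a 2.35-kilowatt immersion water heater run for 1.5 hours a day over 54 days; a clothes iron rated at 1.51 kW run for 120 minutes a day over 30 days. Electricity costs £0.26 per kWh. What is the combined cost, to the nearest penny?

immersion water heater: Runtime = 1.5 h/day × 54 days = 81 h
immersion water heater: 2.35 kW × 81 h = 190.35 kWh
clothes iron: Runtime = 120 min × 30 = 3600 min = 60 h
clothes iron: 1.51 kW × 60 h = 90.6 kWh
Total energy = 280.95 kWh
Cost = 280.95 × £0.26 = £73.05

£73.05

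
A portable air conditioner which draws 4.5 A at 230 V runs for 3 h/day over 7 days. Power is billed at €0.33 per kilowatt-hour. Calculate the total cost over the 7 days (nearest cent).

€7.17

Power = 4.5 A × 230 V = 1035 W = 1.035 kW
Runtime = 3 h/day × 7 days = 21 h
Energy = 1.035 kW × 21 h = 21.735 kWh
Cost = 21.735 kWh × €0.33/kWh = €7.17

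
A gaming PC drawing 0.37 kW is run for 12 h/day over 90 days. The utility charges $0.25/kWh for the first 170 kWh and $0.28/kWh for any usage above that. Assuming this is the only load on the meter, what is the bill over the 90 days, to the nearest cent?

Runtime = 12 h/day × 90 days = 1080 h
Energy = 0.37 kW × 1080 h = 399.6 kWh
Tier 1 (0–170 kWh): 170 × $0.25 = $42.5
Above 170 kWh: 229.6 × $0.28 = $64.288
Bill = $106.79

$106.79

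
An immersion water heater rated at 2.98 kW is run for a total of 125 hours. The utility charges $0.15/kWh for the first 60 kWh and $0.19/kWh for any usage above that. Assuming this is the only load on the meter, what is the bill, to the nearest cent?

$68.38

Energy = 2.98 kW × 125 h = 372.5 kWh
Tier 1 (0–60 kWh): 60 × $0.15 = $9
Above 60 kWh: 312.5 × $0.19 = $59.375
Bill = $68.38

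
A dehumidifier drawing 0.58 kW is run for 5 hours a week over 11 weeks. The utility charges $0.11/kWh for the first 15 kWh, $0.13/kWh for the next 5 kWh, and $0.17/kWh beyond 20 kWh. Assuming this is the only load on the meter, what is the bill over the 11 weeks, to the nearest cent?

$4.32

Runtime = 5 h/week × 11 weeks = 55 h
Energy = 0.58 kW × 55 h = 31.9 kWh
Tier 1 (0–15 kWh): 15 × $0.11 = $1.65
Tier 2 (15–20 kWh): 5 × $0.13 = $0.65
Above 20 kWh: 11.9 × $0.17 = $2.023
Bill = $4.32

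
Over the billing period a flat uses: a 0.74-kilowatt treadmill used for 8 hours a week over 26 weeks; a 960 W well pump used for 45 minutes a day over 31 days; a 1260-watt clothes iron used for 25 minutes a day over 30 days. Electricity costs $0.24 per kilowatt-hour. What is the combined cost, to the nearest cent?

$46.08

treadmill: Runtime = 8 h/week × 26 weeks = 208 h
treadmill: 0.74 kW × 208 h = 153.92 kWh
well pump: Runtime = 45 min × 31 = 1395 min = 23.25 h
well pump: 0.96 kW × 23.25 h = 22.32 kWh
clothes iron: Runtime = 25 min × 30 = 750 min = 12.5 h
clothes iron: 1.26 kW × 12.5 h = 15.75 kWh
Total energy = 191.99 kWh
Cost = 191.99 × $0.24 = $46.08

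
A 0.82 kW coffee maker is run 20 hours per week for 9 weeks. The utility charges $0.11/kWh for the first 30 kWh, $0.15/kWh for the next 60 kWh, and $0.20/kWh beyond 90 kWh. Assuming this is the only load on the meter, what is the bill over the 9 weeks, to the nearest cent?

$23.82

Runtime = 20 h/week × 9 weeks = 180 h
Energy = 0.82 kW × 180 h = 147.6 kWh
Tier 1 (0–30 kWh): 30 × $0.11 = $3.3
Tier 2 (30–90 kWh): 60 × $0.15 = $9
Above 90 kWh: 57.6 × $0.20 = $11.52
Bill = $23.82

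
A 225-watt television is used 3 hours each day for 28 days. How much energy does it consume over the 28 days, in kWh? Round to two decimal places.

18.90 kWh

Runtime = 3 h/day × 28 days = 84 h
Energy = 0.225 kW × 84 h = 18.9 kWh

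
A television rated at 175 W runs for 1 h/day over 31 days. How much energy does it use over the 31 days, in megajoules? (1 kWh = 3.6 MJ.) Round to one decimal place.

Runtime = 1 h/day × 31 days = 31 h
Energy = 0.175 kW × 31 h = 5.425 kWh
= 5.425 × 3.6 MJ = 19.5 MJ

19.5 MJ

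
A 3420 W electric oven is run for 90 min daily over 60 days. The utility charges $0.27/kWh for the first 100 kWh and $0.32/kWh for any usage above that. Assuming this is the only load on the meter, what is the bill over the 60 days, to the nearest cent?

$93.50

Runtime = 90 min × 60 = 5400 min = 90 h
Energy = 3.42 kW × 90 h = 307.8 kWh
Tier 1 (0–100 kWh): 100 × $0.27 = $27
Above 100 kWh: 207.8 × $0.32 = $66.496
Bill = $93.50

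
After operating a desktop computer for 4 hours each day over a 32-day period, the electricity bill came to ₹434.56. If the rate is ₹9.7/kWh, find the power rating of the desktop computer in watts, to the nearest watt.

Energy = ₹434.56 ÷ ₹9.7/kWh = 44.8 kWh
Runtime = 4 h/day × 32 days = 128 h
Power = 44.8 kWh ÷ 128 h = 0.35 kW = 350 W

350 W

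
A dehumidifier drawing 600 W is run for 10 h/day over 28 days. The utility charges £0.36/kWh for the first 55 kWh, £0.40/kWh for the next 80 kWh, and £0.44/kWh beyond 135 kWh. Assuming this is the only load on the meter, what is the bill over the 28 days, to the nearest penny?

£66.32

Runtime = 10 h/day × 28 days = 280 h
Energy = 0.6 kW × 280 h = 168 kWh
Tier 1 (0–55 kWh): 55 × £0.36 = £19.8
Tier 2 (55–135 kWh): 80 × £0.40 = £32
Above 135 kWh: 33 × £0.44 = £14.52
Bill = £66.32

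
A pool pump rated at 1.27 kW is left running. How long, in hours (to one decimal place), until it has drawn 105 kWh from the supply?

82.7 h

Hours = 105 kWh ÷ 1.27 kW = 82.7 h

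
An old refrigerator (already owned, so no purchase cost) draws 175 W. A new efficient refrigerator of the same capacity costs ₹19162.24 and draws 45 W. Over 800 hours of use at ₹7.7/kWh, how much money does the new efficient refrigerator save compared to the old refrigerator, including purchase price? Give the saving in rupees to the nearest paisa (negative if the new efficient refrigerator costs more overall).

-₹18361.44

old refrigerator: ₹0.00 + (175/1000) kW × 800 h × ₹7.7 = ₹0.00 + ₹1078 = ₹1078
new efficient refrigerator: ₹19162.24 + (45/1000) kW × 800 h × ₹7.7 = ₹19162.24 + ₹277.2 = ₹19439.44
Saving = ₹1078 − ₹19439.44 = −₹18361.44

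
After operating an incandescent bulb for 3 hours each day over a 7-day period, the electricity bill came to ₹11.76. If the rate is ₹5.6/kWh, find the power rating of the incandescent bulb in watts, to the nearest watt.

100 W

Energy = ₹11.76 ÷ ₹5.6/kWh = 2.1 kWh
Runtime = 3 h/day × 7 days = 21 h
Power = 2.1 kWh ÷ 21 h = 0.1 kW = 100 W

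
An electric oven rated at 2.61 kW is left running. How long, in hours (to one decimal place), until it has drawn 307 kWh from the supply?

Hours = 307 kWh ÷ 2.61 kW = 117.6 h

117.6 h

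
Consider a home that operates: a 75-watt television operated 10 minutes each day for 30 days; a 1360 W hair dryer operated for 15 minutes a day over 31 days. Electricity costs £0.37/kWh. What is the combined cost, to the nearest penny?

£4.04

television: Runtime = 10 min × 30 = 300 min = 5 h
television: 0.075 kW × 5 h = 0.375 kWh
hair dryer: Runtime = 15 min × 31 = 465 min = 7.75 h
hair dryer: 1.36 kW × 7.75 h = 10.54 kWh
Total energy = 10.915 kWh
Cost = 10.915 × £0.37 = £4.04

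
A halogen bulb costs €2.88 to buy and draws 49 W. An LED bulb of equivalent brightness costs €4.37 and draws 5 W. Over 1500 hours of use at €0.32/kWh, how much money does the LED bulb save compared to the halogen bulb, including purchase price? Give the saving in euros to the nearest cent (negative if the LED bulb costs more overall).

halogen bulb: €2.88 + (49/1000) kW × 1500 h × €0.32 = €2.88 + €23.52 = €26.4
LED bulb: €4.37 + (5/1000) kW × 1500 h × €0.32 = €4.37 + €2.4 = €6.77
Saving = €26.4 − €6.77 = €19.63

€19.63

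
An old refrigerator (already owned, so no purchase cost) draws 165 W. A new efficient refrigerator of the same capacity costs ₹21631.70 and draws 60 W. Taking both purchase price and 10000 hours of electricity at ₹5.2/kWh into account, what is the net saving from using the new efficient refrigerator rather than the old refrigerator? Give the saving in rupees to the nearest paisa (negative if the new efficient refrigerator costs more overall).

-₹16171.70

old refrigerator: ₹0.00 + (165/1000) kW × 10000 h × ₹5.2 = ₹0.00 + ₹8580 = ₹8580
new efficient refrigerator: ₹21631.70 + (60/1000) kW × 10000 h × ₹5.2 = ₹21631.70 + ₹3120 = ₹24751.7
Saving = ₹8580 − ₹24751.7 = −₹16171.7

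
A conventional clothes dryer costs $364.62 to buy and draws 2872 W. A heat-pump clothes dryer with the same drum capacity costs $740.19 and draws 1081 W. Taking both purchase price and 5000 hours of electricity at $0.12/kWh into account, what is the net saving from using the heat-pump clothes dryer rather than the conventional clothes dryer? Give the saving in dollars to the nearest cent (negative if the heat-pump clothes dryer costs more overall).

conventional clothes dryer: $364.62 + (2872/1000) kW × 5000 h × $0.12 = $364.62 + $1723.2 = $2087.82
heat-pump clothes dryer: $740.19 + (1081/1000) kW × 5000 h × $0.12 = $740.19 + $648.6 = $1388.79
Saving = $2087.82 − $1388.79 = $699.03

$699.03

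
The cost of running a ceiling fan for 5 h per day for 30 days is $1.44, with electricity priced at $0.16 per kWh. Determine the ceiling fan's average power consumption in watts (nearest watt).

Energy = $1.44 ÷ $0.16/kWh = 9 kWh
Runtime = 5 h/day × 30 days = 150 h
Power = 9 kWh ÷ 150 h = 0.06 kW = 60 W

60 W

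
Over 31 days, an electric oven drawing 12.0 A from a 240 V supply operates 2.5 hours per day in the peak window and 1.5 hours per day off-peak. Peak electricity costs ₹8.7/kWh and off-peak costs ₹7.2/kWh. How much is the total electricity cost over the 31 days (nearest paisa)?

₹2906.06

Power = 12.0 A × 240 V = 2880 W = 2.88 kW
Peak energy = 2.88 kW × 2.5 h × 31 = 223.2 kWh
Off-peak energy = 2.88 kW × 1.5 h × 31 = 133.92 kWh
Cost = 223.2 × ₹8.7 + 133.92 × ₹7.2 = ₹1941.84 + ₹964.224 = ₹2906.06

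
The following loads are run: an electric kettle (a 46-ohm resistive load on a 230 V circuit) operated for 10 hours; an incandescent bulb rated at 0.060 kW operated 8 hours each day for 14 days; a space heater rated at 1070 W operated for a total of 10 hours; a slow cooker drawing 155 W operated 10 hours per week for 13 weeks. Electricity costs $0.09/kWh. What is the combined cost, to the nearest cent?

$4.42

electric kettle: Power = V²/R = 230²/46 = 1150 W = 1.15 kW
electric kettle: 1.15 kW × 10 h = 11.5 kWh
incandescent bulb: Runtime = 8 h/day × 14 days = 112 h
incandescent bulb: 0.06 kW × 112 h = 6.72 kWh
space heater: 1.07 kW × 10 h = 10.7 kWh
slow cooker: Runtime = 10 h/week × 13 weeks = 130 h
slow cooker: 0.155 kW × 130 h = 20.15 kWh
Total energy = 49.07 kWh
Cost = 49.07 × $0.09 = $4.42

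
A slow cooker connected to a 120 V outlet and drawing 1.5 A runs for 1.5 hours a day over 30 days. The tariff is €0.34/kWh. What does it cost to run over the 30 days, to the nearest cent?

€2.75

Power = 1.5 A × 120 V = 180 W = 0.18 kW
Runtime = 1.5 h/day × 30 days = 45 h
Energy = 0.18 kW × 45 h = 8.1 kWh
Cost = 8.1 kWh × €0.34/kWh = €2.75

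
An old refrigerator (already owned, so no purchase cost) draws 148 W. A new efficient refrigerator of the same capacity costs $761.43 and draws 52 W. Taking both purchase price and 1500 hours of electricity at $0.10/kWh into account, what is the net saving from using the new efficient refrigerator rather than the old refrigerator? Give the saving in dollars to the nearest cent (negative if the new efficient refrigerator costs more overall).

-$747.03

old refrigerator: $0.00 + (148/1000) kW × 1500 h × $0.10 = $0.00 + $22.2 = $22.2
new efficient refrigerator: $761.43 + (52/1000) kW × 1500 h × $0.10 = $761.43 + $7.8 = $769.23
Saving = $22.2 − $769.23 = −$747.03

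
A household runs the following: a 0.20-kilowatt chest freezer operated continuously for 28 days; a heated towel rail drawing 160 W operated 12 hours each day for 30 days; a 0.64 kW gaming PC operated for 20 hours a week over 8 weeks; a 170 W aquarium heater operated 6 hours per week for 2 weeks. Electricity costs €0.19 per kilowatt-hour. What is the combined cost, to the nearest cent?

chest freezer: Runtime = 24 h × 28 = 672 h
chest freezer: 0.2 kW × 672 h = 134.4 kWh
heated towel rail: Runtime = 12 h/day × 30 days = 360 h
heated towel rail: 0.16 kW × 360 h = 57.6 kWh
gaming PC: Runtime = 20 h/week × 8 weeks = 160 h
gaming PC: 0.64 kW × 160 h = 102.4 kWh
aquarium heater: Runtime = 6 h/week × 2 weeks = 12 h
aquarium heater: 0.17 kW × 12 h = 2.04 kWh
Total energy = 296.44 kWh
Cost = 296.44 × €0.19 = €56.32

€56.32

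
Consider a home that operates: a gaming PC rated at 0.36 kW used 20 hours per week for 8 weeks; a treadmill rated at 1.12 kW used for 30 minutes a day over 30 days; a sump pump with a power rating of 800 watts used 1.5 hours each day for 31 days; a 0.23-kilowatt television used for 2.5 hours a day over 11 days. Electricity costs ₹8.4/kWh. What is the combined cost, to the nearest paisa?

₹990.57

gaming PC: Runtime = 20 h/week × 8 weeks = 160 h
gaming PC: 0.36 kW × 160 h = 57.6 kWh
treadmill: Runtime = 30 min × 30 = 900 min = 15 h
treadmill: 1.12 kW × 15 h = 16.8 kWh
sump pump: Runtime = 1.5 h/day × 31 days = 46.5 h
sump pump: 0.8 kW × 46.5 h = 37.2 kWh
television: Runtime = 2.5 h/day × 11 days = 27.5 h
television: 0.23 kW × 27.5 h = 6.325 kWh
Total energy = 117.925 kWh
Cost = 117.925 × ₹8.4 = ₹990.57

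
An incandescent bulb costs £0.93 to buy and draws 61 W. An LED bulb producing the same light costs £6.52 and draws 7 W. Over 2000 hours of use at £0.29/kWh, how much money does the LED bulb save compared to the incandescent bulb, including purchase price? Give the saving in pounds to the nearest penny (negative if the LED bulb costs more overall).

incandescent bulb: £0.93 + (61/1000) kW × 2000 h × £0.29 = £0.93 + £35.38 = £36.31
LED bulb: £6.52 + (7/1000) kW × 2000 h × £0.29 = £6.52 + £4.06 = £10.58
Saving = £36.31 − £10.58 = £25.73

£25.73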